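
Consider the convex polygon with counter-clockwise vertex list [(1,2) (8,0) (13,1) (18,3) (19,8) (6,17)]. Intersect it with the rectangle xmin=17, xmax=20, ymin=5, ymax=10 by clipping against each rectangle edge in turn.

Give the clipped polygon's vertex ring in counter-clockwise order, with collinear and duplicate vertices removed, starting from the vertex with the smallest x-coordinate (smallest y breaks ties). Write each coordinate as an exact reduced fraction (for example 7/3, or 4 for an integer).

1. After x ≥ 17: [(17,13/5) (18,3) (19,8) (17,122/13)]
2. After x ≤ 20: [(17,13/5) (18,3) (19,8) (17,122/13)]
3. After y ≥ 5: [(17,5) (92/5,5) (19,8) (17,122/13)]
4. After y ≤ 10: [(17,5) (92/5,5) (19,8) (17,122/13)]
5. Canonical ring: [(17,5) (92/5,5) (19,8) (17,122/13)]

Clipped polygon: [(17,5) (92/5,5) (19,8) (17,122/13)]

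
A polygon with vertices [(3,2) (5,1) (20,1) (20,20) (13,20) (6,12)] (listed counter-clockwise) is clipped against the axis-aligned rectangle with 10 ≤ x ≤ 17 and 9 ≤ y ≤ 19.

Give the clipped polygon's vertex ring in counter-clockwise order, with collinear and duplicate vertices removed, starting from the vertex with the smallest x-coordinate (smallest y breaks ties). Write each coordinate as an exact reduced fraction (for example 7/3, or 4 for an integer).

Clipped polygon: [(10,9) (17,9) (17,19) (97/8,19) (10,116/7)]

1. After x ≥ 10: [(10,1) (20,1) (20,20) (13,20) (10,116/7)]
2. After x ≤ 17: [(10,1) (17,1) (17,20) (13,20) (10,116/7)]
3. After y ≥ 9: [(10,9) (17,9) (17,20) (13,20) (10,116/7)]
4. After y ≤ 19: [(10,9) (17,9) (17,19) (97/8,19) (10,116/7)]
5. Canonical ring: [(10,9) (17,9) (17,19) (97/8,19) (10,116/7)]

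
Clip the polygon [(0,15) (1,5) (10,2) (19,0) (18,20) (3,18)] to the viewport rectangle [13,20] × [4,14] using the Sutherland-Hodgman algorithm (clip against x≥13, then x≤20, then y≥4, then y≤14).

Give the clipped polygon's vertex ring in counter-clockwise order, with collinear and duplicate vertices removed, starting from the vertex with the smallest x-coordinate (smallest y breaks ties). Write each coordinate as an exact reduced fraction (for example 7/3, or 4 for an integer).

Clipped polygon: [(13,4) (94/5,4) (183/10,14) (13,14)]

1. After x ≥ 13: [(13,4/3) (19,0) (18,20) (13,58/3)]
2. After x ≤ 20: [(13,4/3) (19,0) (18,20) (13,58/3)]
3. After y ≥ 4: [(13,4) (94/5,4) (18,20) (13,58/3)]
4. After y ≤ 14: [(13,14) (13,4) (94/5,4) (183/10,14)]
5. Canonical ring: [(13,4) (94/5,4) (183/10,14) (13,14)]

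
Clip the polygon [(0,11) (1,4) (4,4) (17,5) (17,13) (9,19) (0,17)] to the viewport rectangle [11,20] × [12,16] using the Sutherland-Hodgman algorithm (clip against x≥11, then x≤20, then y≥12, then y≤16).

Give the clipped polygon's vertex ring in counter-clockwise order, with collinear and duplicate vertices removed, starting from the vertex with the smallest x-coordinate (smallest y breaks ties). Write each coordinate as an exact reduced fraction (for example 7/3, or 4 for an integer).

1. After x ≥ 11: [(11,59/13) (17,5) (17,13) (11,35/2)]
2. After x ≤ 20: [(11,59/13) (17,5) (17,13) (11,35/2)]
3. After y ≥ 12: [(11,12) (17,12) (17,13) (11,35/2)]
4. After y ≤ 16: [(11,16) (11,12) (17,12) (17,13) (13,16)]
5. Canonical ring: [(11,12) (17,12) (17,13) (13,16) (11,16)]

Clipped polygon: [(11,12) (17,12) (17,13) (13,16) (11,16)]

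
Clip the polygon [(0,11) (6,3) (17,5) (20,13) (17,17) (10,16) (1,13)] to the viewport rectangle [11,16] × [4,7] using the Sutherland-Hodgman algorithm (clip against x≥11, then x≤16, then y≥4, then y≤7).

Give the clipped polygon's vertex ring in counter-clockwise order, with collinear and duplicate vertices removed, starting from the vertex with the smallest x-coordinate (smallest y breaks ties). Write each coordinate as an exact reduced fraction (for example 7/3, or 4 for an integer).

Clipped polygon: [(11,4) (23/2,4) (16,53/11) (16,7) (11,7)]

1. After x ≥ 11: [(11,43/11) (17,5) (20,13) (17,17) (11,113/7)]
2. After x ≤ 16: [(11,43/11) (16,53/11) (16,118/7) (11,113/7)]
3. After y ≥ 4: [(11,4) (23/2,4) (16,53/11) (16,118/7) (11,113/7)]
4. After y ≤ 7: [(11,7) (11,4) (23/2,4) (16,53/11) (16,7)]
5. Canonical ring: [(11,4) (23/2,4) (16,53/11) (16,7) (11,7)]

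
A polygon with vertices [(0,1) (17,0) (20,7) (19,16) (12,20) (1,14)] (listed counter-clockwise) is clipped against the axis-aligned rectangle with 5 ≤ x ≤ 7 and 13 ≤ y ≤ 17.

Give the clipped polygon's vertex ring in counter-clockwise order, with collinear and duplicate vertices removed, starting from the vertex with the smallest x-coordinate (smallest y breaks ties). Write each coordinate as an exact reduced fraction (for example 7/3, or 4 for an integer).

1. After x ≥ 5: [(5,12/17) (17,0) (20,7) (19,16) (12,20) (5,178/11)]
2. After x ≤ 7: [(5,12/17) (7,10/17) (7,190/11) (5,178/11)]
3. After y ≥ 13: [(5,13) (7,13) (7,190/11) (5,178/11)]
4. After y ≤ 17: [(5,13) (7,13) (7,17) (13/2,17) (5,178/11)]
5. Canonical ring: [(5,13) (7,13) (7,17) (13/2,17) (5,178/11)]

Clipped polygon: [(5,13) (7,13) (7,17) (13/2,17) (5,178/11)]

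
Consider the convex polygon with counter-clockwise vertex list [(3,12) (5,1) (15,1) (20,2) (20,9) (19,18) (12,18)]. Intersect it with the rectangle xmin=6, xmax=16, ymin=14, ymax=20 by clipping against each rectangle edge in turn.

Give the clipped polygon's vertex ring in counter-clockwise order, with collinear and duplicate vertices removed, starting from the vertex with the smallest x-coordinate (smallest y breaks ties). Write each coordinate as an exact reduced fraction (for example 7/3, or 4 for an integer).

1. After x ≥ 6: [(6,14) (6,1) (15,1) (20,2) (20,9) (19,18) (12,18)]
2. After x ≤ 16: [(6,14) (6,1) (15,1) (16,6/5) (16,18) (12,18)]
3. After y ≥ 14: [(6,14) (6,14) (16,14) (16,18) (12,18)]
4. After y ≤ 20: [(6,14) (6,14) (16,14) (16,18) (12,18)]
5. Canonical ring: [(6,14) (16,14) (16,18) (12,18)]

Clipped polygon: [(6,14) (16,14) (16,18) (12,18)]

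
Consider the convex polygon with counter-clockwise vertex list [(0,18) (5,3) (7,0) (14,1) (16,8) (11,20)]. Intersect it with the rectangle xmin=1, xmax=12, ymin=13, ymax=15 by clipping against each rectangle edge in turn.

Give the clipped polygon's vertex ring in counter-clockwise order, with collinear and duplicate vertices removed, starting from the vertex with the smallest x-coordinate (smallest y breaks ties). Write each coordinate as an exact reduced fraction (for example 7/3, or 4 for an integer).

1. After x ≥ 1: [(1,200/11) (1,15) (5,3) (7,0) (14,1) (16,8) (11,20)]
2. After x ≤ 12: [(1,200/11) (1,15) (5,3) (7,0) (12,5/7) (12,88/5) (11,20)]
3. After y ≥ 13: [(1,200/11) (1,15) (5/3,13) (12,13) (12,88/5) (11,20)]
4. After y ≤ 15: [(1,15) (1,15) (5/3,13) (12,13) (12,15)]
5. Canonical ring: [(1,15) (5/3,13) (12,13) (12,15)]

Clipped polygon: [(1,15) (5/3,13) (12,13) (12,15)]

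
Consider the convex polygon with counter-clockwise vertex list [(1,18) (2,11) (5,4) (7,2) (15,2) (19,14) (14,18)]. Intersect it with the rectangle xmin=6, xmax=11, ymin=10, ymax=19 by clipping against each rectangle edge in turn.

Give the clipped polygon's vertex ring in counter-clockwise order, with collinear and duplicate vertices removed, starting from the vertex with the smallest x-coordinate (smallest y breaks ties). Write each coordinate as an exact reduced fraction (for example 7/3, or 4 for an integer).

1. After x ≥ 6: [(6,18) (6,3) (7,2) (15,2) (19,14) (14,18)]
2. After x ≤ 11: [(11,18) (6,18) (6,3) (7,2) (11,2)]
3. After y ≥ 10: [(11,10) (11,18) (6,18) (6,10)]
4. After y ≤ 19: [(11,10) (11,18) (6,18) (6,10)]
5. Canonical ring: [(6,10) (11,10) (11,18) (6,18)]

Clipped polygon: [(6,10) (11,10) (11,18) (6,18)]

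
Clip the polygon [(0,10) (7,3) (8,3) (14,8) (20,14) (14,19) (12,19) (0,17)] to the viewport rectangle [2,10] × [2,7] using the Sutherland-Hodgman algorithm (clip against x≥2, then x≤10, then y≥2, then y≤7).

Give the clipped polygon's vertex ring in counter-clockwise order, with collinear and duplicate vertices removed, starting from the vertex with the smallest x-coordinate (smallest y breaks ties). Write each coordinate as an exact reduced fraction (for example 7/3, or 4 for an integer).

1. After x ≥ 2: [(2,8) (7,3) (8,3) (14,8) (20,14) (14,19) (12,19) (2,52/3)]
2. After x ≤ 10: [(2,8) (7,3) (8,3) (10,14/3) (10,56/3) (2,52/3)]
3. After y ≥ 2: [(2,8) (7,3) (8,3) (10,14/3) (10,56/3) (2,52/3)]
4. After y ≤ 7: [(3,7) (7,3) (8,3) (10,14/3) (10,7)]
5. Canonical ring: [(3,7) (7,3) (8,3) (10,14/3) (10,7)]

Clipped polygon: [(3,7) (7,3) (8,3) (10,14/3) (10,7)]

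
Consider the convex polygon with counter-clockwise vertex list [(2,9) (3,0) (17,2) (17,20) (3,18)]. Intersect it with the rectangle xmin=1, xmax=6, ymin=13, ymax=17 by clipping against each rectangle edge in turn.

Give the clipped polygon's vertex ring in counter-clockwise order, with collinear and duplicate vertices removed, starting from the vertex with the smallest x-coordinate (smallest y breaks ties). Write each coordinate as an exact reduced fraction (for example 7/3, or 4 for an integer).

1. After x ≥ 1: [(2,9) (3,0) (17,2) (17,20) (3,18)]
2. After x ≤ 6: [(2,9) (3,0) (6,3/7) (6,129/7) (3,18)]
3. After y ≥ 13: [(22/9,13) (6,13) (6,129/7) (3,18)]
4. After y ≤ 17: [(26/9,17) (22/9,13) (6,13) (6,17)]
5. Canonical ring: [(22/9,13) (6,13) (6,17) (26/9,17)]

Clipped polygon: [(22/9,13) (6,13) (6,17) (26/9,17)]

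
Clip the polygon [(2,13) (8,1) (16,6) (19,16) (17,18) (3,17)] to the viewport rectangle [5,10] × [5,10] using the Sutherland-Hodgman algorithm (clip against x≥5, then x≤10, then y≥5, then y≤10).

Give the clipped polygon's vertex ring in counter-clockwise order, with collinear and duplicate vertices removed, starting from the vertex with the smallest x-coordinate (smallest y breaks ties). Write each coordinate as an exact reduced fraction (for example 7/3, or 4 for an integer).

1. After x ≥ 5: [(5,7) (8,1) (16,6) (19,16) (17,18) (5,120/7)]
2. After x ≤ 10: [(5,7) (8,1) (10,9/4) (10,35/2) (5,120/7)]
3. After y ≥ 5: [(5,7) (6,5) (10,5) (10,35/2) (5,120/7)]
4. After y ≤ 10: [(5,10) (5,7) (6,5) (10,5) (10,10)]
5. Canonical ring: [(5,7) (6,5) (10,5) (10,10) (5,10)]

Clipped polygon: [(5,7) (6,5) (10,5) (10,10) (5,10)]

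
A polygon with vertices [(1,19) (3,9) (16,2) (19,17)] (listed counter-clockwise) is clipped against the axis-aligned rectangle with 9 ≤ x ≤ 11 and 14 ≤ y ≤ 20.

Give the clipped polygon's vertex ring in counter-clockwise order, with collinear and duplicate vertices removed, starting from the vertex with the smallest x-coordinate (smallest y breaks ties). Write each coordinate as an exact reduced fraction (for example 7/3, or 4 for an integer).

1. After x ≥ 9: [(9,163/9) (9,75/13) (16,2) (19,17)]
2. After x ≤ 11: [(11,161/9) (9,163/9) (9,75/13) (11,61/13)]
3. After y ≥ 14: [(11,14) (11,161/9) (9,163/9) (9,14)]
4. After y ≤ 20: [(11,14) (11,161/9) (9,163/9) (9,14)]
5. Canonical ring: [(9,14) (11,14) (11,161/9) (9,163/9)]

Clipped polygon: [(9,14) (11,14) (11,161/9) (9,163/9)]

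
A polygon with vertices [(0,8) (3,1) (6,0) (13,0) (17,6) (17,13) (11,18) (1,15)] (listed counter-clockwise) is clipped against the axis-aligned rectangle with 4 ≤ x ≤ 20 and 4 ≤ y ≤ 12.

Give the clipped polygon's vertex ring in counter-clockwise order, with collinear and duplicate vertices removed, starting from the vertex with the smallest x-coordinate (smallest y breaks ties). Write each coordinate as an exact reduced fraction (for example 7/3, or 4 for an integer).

1. After x ≥ 4: [(4,2/3) (6,0) (13,0) (17,6) (17,13) (11,18) (4,159/10)]
2. After x ≤ 20: [(4,2/3) (6,0) (13,0) (17,6) (17,13) (11,18) (4,159/10)]
3. After y ≥ 4: [(4,4) (47/3,4) (17,6) (17,13) (11,18) (4,159/10)]
4. After y ≤ 12: [(4,12) (4,4) (47/3,4) (17,6) (17,12)]
5. Canonical ring: [(4,4) (47/3,4) (17,6) (17,12) (4,12)]

Clipped polygon: [(4,4) (47/3,4) (17,6) (17,12) (4,12)]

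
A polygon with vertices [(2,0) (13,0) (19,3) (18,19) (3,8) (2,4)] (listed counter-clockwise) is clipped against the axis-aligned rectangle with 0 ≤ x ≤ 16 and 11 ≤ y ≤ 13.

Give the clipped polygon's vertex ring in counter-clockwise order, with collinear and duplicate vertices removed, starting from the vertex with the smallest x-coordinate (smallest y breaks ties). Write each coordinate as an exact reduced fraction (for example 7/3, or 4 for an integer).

1. After x ≥ 0: [(2,0) (13,0) (19,3) (18,19) (3,8) (2,4)]
2. After x ≤ 16: [(2,0) (13,0) (16,3/2) (16,263/15) (3,8) (2,4)]
3. After y ≥ 11: [(16,11) (16,263/15) (78/11,11)]
4. After y ≤ 13: [(16,11) (16,13) (108/11,13) (78/11,11)]
5. Canonical ring: [(78/11,11) (16,11) (16,13) (108/11,13)]

Clipped polygon: [(78/11,11) (16,11) (16,13) (108/11,13)]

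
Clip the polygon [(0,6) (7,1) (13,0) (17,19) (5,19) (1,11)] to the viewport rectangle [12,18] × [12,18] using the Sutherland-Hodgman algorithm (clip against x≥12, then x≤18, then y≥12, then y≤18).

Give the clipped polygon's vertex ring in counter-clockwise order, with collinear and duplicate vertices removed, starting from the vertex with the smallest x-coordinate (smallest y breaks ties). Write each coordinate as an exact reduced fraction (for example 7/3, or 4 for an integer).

Clipped polygon: [(12,12) (295/19,12) (319/19,18) (12,18)]

1. After x ≥ 12: [(12,1/6) (13,0) (17,19) (12,19)]
2. After x ≤ 18: [(12,1/6) (13,0) (17,19) (12,19)]
3. After y ≥ 12: [(12,12) (295/19,12) (17,19) (12,19)]
4. After y ≤ 18: [(12,18) (12,12) (295/19,12) (319/19,18)]
5. Canonical ring: [(12,12) (295/19,12) (319/19,18) (12,18)]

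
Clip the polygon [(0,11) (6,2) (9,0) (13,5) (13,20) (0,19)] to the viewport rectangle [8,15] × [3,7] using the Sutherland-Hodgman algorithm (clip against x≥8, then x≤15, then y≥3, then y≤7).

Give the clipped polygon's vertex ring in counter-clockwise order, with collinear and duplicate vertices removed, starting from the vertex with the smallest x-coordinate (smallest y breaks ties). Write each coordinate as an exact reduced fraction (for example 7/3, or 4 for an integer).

Clipped polygon: [(8,3) (57/5,3) (13,5) (13,7) (8,7)]

1. After x ≥ 8: [(8,2/3) (9,0) (13,5) (13,20) (8,255/13)]
2. After x ≤ 15: [(8,2/3) (9,0) (13,5) (13,20) (8,255/13)]
3. After y ≥ 3: [(8,3) (57/5,3) (13,5) (13,20) (8,255/13)]
4. After y ≤ 7: [(8,7) (8,3) (57/5,3) (13,5) (13,7)]
5. Canonical ring: [(8,3) (57/5,3) (13,5) (13,7) (8,7)]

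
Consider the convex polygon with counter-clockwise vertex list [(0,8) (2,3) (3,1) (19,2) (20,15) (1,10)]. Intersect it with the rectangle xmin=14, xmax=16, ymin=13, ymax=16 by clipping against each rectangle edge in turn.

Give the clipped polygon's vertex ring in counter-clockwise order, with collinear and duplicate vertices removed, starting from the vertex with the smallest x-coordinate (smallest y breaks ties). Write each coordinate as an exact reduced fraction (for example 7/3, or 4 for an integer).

Clipped polygon: [(14,13) (16,13) (16,265/19) (14,255/19)]

1. After x ≥ 14: [(14,27/16) (19,2) (20,15) (14,255/19)]
2. After x ≤ 16: [(14,27/16) (16,29/16) (16,265/19) (14,255/19)]
3. After y ≥ 13: [(14,13) (16,13) (16,265/19) (14,255/19)]
4. After y ≤ 16: [(14,13) (16,13) (16,265/19) (14,255/19)]
5. Canonical ring: [(14,13) (16,13) (16,265/19) (14,255/19)]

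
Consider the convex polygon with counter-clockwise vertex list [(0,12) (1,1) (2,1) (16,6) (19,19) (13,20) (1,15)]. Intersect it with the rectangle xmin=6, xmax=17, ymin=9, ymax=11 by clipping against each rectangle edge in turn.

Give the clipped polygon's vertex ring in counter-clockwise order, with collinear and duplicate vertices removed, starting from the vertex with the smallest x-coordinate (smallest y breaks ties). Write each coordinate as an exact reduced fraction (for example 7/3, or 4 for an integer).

Clipped polygon: [(6,9) (217/13,9) (17,31/3) (17,11) (6,11)]

1. After x ≥ 6: [(6,17/7) (16,6) (19,19) (13,20) (6,205/12)]
2. After x ≤ 17: [(6,17/7) (16,6) (17,31/3) (17,58/3) (13,20) (6,205/12)]
3. After y ≥ 9: [(6,9) (217/13,9) (17,31/3) (17,58/3) (13,20) (6,205/12)]
4. After y ≤ 11: [(6,11) (6,9) (217/13,9) (17,31/3) (17,11)]
5. Canonical ring: [(6,9) (217/13,9) (17,31/3) (17,11) (6,11)]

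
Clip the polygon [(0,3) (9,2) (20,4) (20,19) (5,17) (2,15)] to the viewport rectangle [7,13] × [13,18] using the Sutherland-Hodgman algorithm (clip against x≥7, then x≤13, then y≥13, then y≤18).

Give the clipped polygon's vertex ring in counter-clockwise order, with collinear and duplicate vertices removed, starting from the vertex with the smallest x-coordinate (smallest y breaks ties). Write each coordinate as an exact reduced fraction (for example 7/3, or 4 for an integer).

1. After x ≥ 7: [(7,20/9) (9,2) (20,4) (20,19) (7,259/15)]
2. After x ≤ 13: [(7,20/9) (9,2) (13,30/11) (13,271/15) (7,259/15)]
3. After y ≥ 13: [(7,13) (13,13) (13,271/15) (7,259/15)]
4. After y ≤ 18: [(7,13) (13,13) (13,18) (25/2,18) (7,259/15)]
5. Canonical ring: [(7,13) (13,13) (13,18) (25/2,18) (7,259/15)]

Clipped polygon: [(7,13) (13,13) (13,18) (25/2,18) (7,259/15)]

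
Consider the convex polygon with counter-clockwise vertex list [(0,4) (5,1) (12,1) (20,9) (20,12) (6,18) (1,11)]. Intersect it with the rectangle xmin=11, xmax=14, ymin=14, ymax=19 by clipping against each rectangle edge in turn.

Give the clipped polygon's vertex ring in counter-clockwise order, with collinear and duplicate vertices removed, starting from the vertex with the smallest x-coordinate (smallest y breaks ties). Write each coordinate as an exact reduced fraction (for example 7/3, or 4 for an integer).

1. After x ≥ 11: [(11,1) (12,1) (20,9) (20,12) (11,111/7)]
2. After x ≤ 14: [(11,1) (12,1) (14,3) (14,102/7) (11,111/7)]
3. After y ≥ 14: [(11,14) (14,14) (14,102/7) (11,111/7)]
4. After y ≤ 19: [(11,14) (14,14) (14,102/7) (11,111/7)]
5. Canonical ring: [(11,14) (14,14) (14,102/7) (11,111/7)]

Clipped polygon: [(11,14) (14,14) (14,102/7) (11,111/7)]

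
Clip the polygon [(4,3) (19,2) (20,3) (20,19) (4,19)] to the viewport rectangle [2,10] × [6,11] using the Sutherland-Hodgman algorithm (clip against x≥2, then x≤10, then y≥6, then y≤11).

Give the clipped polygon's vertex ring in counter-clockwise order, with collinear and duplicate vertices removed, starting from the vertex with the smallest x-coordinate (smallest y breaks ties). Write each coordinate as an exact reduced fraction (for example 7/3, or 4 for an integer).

Clipped polygon: [(4,6) (10,6) (10,11) (4,11)]

1. After x ≥ 2: [(4,3) (19,2) (20,3) (20,19) (4,19)]
2. After x ≤ 10: [(4,3) (10,13/5) (10,19) (4,19)]
3. After y ≥ 6: [(4,6) (10,6) (10,19) (4,19)]
4. After y ≤ 11: [(4,11) (4,6) (10,6) (10,11)]
5. Canonical ring: [(4,6) (10,6) (10,11) (4,11)]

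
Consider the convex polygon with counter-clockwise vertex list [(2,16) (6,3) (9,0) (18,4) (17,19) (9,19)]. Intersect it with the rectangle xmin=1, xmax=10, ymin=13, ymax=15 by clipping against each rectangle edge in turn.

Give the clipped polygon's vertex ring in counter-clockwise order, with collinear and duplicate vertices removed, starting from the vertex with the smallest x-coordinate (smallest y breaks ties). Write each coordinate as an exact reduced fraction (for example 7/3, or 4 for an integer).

1. After x ≥ 1: [(2,16) (6,3) (9,0) (18,4) (17,19) (9,19)]
2. After x ≤ 10: [(2,16) (6,3) (9,0) (10,4/9) (10,19) (9,19)]
3. After y ≥ 13: [(2,16) (38/13,13) (10,13) (10,19) (9,19)]
4. After y ≤ 15: [(30/13,15) (38/13,13) (10,13) (10,15)]
5. Canonical ring: [(30/13,15) (38/13,13) (10,13) (10,15)]

Clipped polygon: [(30/13,15) (38/13,13) (10,13) (10,15)]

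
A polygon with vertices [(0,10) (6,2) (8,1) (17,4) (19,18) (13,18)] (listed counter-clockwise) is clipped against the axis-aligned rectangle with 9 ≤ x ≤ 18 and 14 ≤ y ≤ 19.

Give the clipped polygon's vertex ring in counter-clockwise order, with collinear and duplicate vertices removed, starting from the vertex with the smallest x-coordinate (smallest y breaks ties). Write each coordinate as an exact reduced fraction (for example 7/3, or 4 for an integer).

Clipped polygon: [(9,14) (18,14) (18,18) (13,18) (9,202/13)]

1. After x ≥ 9: [(9,202/13) (9,4/3) (17,4) (19,18) (13,18)]
2. After x ≤ 18: [(9,202/13) (9,4/3) (17,4) (18,11) (18,18) (13,18)]
3. After y ≥ 14: [(9,202/13) (9,14) (18,14) (18,18) (13,18)]
4. After y ≤ 19: [(9,202/13) (9,14) (18,14) (18,18) (13,18)]
5. Canonical ring: [(9,14) (18,14) (18,18) (13,18) (9,202/13)]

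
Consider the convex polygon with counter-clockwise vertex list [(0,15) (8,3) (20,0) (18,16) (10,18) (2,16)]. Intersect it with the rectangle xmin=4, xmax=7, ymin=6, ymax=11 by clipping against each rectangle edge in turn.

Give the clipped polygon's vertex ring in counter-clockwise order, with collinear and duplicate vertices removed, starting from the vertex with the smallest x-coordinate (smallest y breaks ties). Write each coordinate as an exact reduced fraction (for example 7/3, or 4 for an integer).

Clipped polygon: [(4,9) (6,6) (7,6) (7,11) (4,11)]

1. After x ≥ 4: [(4,9) (8,3) (20,0) (18,16) (10,18) (4,33/2)]
2. After x ≤ 7: [(4,9) (7,9/2) (7,69/4) (4,33/2)]
3. After y ≥ 6: [(4,9) (6,6) (7,6) (7,69/4) (4,33/2)]
4. After y ≤ 11: [(4,11) (4,9) (6,6) (7,6) (7,11)]
5. Canonical ring: [(4,9) (6,6) (7,6) (7,11) (4,11)]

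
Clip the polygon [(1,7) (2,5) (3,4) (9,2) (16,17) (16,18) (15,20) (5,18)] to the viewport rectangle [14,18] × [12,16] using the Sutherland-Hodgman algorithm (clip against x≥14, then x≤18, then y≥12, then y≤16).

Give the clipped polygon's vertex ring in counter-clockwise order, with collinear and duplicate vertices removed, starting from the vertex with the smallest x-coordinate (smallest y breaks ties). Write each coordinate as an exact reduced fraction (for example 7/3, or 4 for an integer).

1. After x ≥ 14: [(14,89/7) (16,17) (16,18) (15,20) (14,99/5)]
2. After x ≤ 18: [(14,89/7) (16,17) (16,18) (15,20) (14,99/5)]
3. After y ≥ 12: [(14,89/7) (16,17) (16,18) (15,20) (14,99/5)]
4. After y ≤ 16: [(14,16) (14,89/7) (233/15,16)]
5. Canonical ring: [(14,89/7) (233/15,16) (14,16)]

Clipped polygon: [(14,89/7) (233/15,16) (14,16)]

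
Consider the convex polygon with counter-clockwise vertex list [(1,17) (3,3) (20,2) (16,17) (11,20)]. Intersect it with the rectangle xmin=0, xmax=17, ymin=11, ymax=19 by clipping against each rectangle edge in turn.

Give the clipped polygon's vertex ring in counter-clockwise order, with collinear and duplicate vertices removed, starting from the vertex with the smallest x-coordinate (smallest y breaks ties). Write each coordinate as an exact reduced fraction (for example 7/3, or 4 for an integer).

Clipped polygon: [(1,17) (13/7,11) (17,11) (17,53/4) (16,17) (38/3,19) (23/3,19)]

1. After x ≥ 0: [(1,17) (3,3) (20,2) (16,17) (11,20)]
2. After x ≤ 17: [(1,17) (3,3) (17,37/17) (17,53/4) (16,17) (11,20)]
3. After y ≥ 11: [(1,17) (13/7,11) (17,11) (17,53/4) (16,17) (11,20)]
4. After y ≤ 19: [(23/3,19) (1,17) (13/7,11) (17,11) (17,53/4) (16,17) (38/3,19)]
5. Canonical ring: [(1,17) (13/7,11) (17,11) (17,53/4) (16,17) (38/3,19) (23/3,19)]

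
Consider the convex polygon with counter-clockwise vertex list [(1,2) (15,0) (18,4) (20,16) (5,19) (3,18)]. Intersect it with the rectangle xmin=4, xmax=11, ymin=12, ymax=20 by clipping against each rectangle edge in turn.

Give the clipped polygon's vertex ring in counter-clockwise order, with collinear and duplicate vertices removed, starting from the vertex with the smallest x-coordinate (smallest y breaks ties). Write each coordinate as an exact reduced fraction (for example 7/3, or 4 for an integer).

Clipped polygon: [(4,12) (11,12) (11,89/5) (5,19) (4,37/2)]

1. After x ≥ 4: [(4,11/7) (15,0) (18,4) (20,16) (5,19) (4,37/2)]
2. After x ≤ 11: [(4,11/7) (11,4/7) (11,89/5) (5,19) (4,37/2)]
3. After y ≥ 12: [(4,12) (11,12) (11,89/5) (5,19) (4,37/2)]
4. After y ≤ 20: [(4,12) (11,12) (11,89/5) (5,19) (4,37/2)]
5. Canonical ring: [(4,12) (11,12) (11,89/5) (5,19) (4,37/2)]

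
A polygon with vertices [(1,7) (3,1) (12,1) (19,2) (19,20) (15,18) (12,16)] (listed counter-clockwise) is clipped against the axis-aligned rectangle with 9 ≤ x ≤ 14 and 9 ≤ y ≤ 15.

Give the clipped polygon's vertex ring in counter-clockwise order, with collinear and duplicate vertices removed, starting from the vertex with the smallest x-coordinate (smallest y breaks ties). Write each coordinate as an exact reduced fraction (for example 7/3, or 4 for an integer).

Clipped polygon: [(9,9) (14,9) (14,15) (97/9,15) (9,149/11)]

1. After x ≥ 9: [(9,149/11) (9,1) (12,1) (19,2) (19,20) (15,18) (12,16)]
2. After x ≤ 14: [(9,149/11) (9,1) (12,1) (14,9/7) (14,52/3) (12,16)]
3. After y ≥ 9: [(9,149/11) (9,9) (14,9) (14,52/3) (12,16)]
4. After y ≤ 15: [(97/9,15) (9,149/11) (9,9) (14,9) (14,15)]
5. Canonical ring: [(9,9) (14,9) (14,15) (97/9,15) (9,149/11)]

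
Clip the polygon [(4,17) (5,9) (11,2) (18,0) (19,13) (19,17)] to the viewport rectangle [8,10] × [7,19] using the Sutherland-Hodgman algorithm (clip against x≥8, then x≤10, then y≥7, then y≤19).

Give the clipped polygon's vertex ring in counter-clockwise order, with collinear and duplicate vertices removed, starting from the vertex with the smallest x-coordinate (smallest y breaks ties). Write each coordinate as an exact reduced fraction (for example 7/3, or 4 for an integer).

Clipped polygon: [(8,7) (10,7) (10,17) (8,17)]

1. After x ≥ 8: [(8,17) (8,11/2) (11,2) (18,0) (19,13) (19,17)]
2. After x ≤ 10: [(10,17) (8,17) (8,11/2) (10,19/6)]
3. After y ≥ 7: [(10,7) (10,17) (8,17) (8,7)]
4. After y ≤ 19: [(10,7) (10,17) (8,17) (8,7)]
5. Canonical ring: [(8,7) (10,7) (10,17) (8,17)]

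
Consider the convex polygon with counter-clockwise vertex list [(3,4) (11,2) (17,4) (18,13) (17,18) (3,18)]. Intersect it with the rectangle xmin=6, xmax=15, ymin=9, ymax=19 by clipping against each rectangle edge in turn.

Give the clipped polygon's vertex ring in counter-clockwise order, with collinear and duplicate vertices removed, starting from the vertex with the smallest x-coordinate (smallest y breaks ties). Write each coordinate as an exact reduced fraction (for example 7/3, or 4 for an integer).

Clipped polygon: [(6,9) (15,9) (15,18) (6,18)]

1. After x ≥ 6: [(6,13/4) (11,2) (17,4) (18,13) (17,18) (6,18)]
2. After x ≤ 15: [(6,13/4) (11,2) (15,10/3) (15,18) (6,18)]
3. After y ≥ 9: [(6,9) (15,9) (15,18) (6,18)]
4. After y ≤ 19: [(6,9) (15,9) (15,18) (6,18)]
5. Canonical ring: [(6,9) (15,9) (15,18) (6,18)]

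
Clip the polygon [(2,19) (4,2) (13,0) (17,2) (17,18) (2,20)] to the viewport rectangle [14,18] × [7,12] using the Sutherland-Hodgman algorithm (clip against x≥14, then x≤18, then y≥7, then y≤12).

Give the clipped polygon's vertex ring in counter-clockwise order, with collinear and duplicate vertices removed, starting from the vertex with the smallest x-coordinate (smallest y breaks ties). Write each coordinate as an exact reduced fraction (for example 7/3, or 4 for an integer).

1. After x ≥ 14: [(14,1/2) (17,2) (17,18) (14,92/5)]
2. After x ≤ 18: [(14,1/2) (17,2) (17,18) (14,92/5)]
3. After y ≥ 7: [(14,7) (17,7) (17,18) (14,92/5)]
4. After y ≤ 12: [(14,12) (14,7) (17,7) (17,12)]
5. Canonical ring: [(14,7) (17,7) (17,12) (14,12)]

Clipped polygon: [(14,7) (17,7) (17,12) (14,12)]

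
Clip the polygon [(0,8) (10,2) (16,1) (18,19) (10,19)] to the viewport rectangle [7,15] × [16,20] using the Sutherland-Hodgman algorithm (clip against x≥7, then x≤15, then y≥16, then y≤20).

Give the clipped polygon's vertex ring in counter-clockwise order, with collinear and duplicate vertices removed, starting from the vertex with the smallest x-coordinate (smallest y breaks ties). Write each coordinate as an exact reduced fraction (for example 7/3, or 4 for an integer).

1. After x ≥ 7: [(7,157/10) (7,19/5) (10,2) (16,1) (18,19) (10,19)]
2. After x ≤ 15: [(7,157/10) (7,19/5) (10,2) (15,7/6) (15,19) (10,19)]
3. After y ≥ 16: [(80/11,16) (15,16) (15,19) (10,19)]
4. After y ≤ 20: [(80/11,16) (15,16) (15,19) (10,19)]
5. Canonical ring: [(80/11,16) (15,16) (15,19) (10,19)]

Clipped polygon: [(80/11,16) (15,16) (15,19) (10,19)]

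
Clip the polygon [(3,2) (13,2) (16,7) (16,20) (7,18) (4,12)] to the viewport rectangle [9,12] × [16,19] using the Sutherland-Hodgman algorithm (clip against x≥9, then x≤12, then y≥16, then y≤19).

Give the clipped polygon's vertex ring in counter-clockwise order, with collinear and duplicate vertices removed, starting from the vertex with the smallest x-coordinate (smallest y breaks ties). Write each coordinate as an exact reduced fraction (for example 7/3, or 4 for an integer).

Clipped polygon: [(9,16) (12,16) (12,19) (23/2,19) (9,166/9)]

1. After x ≥ 9: [(9,2) (13,2) (16,7) (16,20) (9,166/9)]
2. After x ≤ 12: [(9,2) (12,2) (12,172/9) (9,166/9)]
3. After y ≥ 16: [(9,16) (12,16) (12,172/9) (9,166/9)]
4. After y ≤ 19: [(9,16) (12,16) (12,19) (23/2,19) (9,166/9)]
5. Canonical ring: [(9,16) (12,16) (12,19) (23/2,19) (9,166/9)]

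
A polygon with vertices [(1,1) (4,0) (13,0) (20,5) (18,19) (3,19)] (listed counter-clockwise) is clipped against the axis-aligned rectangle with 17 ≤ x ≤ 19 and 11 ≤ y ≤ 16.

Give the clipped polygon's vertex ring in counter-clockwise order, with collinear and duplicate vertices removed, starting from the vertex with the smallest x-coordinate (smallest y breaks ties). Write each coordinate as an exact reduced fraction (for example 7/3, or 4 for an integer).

1. After x ≥ 17: [(17,20/7) (20,5) (18,19) (17,19)]
2. After x ≤ 19: [(17,20/7) (19,30/7) (19,12) (18,19) (17,19)]
3. After y ≥ 11: [(17,11) (19,11) (19,12) (18,19) (17,19)]
4. After y ≤ 16: [(17,16) (17,11) (19,11) (19,12) (129/7,16)]
5. Canonical ring: [(17,11) (19,11) (19,12) (129/7,16) (17,16)]

Clipped polygon: [(17,11) (19,11) (19,12) (129/7,16) (17,16)]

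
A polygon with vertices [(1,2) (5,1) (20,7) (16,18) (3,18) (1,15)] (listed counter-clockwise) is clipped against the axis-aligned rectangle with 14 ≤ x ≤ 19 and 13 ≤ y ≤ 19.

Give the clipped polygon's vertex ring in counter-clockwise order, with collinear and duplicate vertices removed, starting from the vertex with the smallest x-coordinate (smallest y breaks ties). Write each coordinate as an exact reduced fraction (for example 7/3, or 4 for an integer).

1. After x ≥ 14: [(14,23/5) (20,7) (16,18) (14,18)]
2. After x ≤ 19: [(14,23/5) (19,33/5) (19,39/4) (16,18) (14,18)]
3. After y ≥ 13: [(14,13) (196/11,13) (16,18) (14,18)]
4. After y ≤ 19: [(14,13) (196/11,13) (16,18) (14,18)]
5. Canonical ring: [(14,13) (196/11,13) (16,18) (14,18)]

Clipped polygon: [(14,13) (196/11,13) (16,18) (14,18)]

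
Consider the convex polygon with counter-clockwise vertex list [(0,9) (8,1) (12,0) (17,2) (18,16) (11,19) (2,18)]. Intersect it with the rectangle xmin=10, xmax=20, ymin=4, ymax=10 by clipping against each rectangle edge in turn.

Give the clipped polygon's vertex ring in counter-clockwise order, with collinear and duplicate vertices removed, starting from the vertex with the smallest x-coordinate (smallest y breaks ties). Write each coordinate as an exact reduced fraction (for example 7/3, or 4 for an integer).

1. After x ≥ 10: [(10,1/2) (12,0) (17,2) (18,16) (11,19) (10,170/9)]
2. After x ≤ 20: [(10,1/2) (12,0) (17,2) (18,16) (11,19) (10,170/9)]
3. After y ≥ 4: [(10,4) (120/7,4) (18,16) (11,19) (10,170/9)]
4. After y ≤ 10: [(10,10) (10,4) (120/7,4) (123/7,10)]
5. Canonical ring: [(10,4) (120/7,4) (123/7,10) (10,10)]

Clipped polygon: [(10,4) (120/7,4) (123/7,10) (10,10)]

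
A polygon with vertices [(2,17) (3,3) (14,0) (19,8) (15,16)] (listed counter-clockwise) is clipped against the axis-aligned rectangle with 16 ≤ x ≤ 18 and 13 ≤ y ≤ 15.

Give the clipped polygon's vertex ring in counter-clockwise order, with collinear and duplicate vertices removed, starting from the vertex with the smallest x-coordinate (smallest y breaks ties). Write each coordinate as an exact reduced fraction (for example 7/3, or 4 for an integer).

1. After x ≥ 16: [(16,16/5) (19,8) (16,14)]
2. After x ≤ 18: [(16,16/5) (18,32/5) (18,10) (16,14)]
3. After y ≥ 13: [(16,13) (33/2,13) (16,14)]
4. After y ≤ 15: [(16,13) (33/2,13) (16,14)]
5. Canonical ring: [(16,13) (33/2,13) (16,14)]

Clipped polygon: [(16,13) (33/2,13) (16,14)]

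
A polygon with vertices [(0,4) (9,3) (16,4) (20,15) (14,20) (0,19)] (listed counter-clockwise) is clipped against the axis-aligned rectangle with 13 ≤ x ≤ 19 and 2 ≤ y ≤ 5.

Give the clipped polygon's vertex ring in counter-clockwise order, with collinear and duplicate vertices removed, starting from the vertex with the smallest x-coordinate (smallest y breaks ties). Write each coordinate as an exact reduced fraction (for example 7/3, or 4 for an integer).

1. After x ≥ 13: [(13,25/7) (16,4) (20,15) (14,20) (13,279/14)]
2. After x ≤ 19: [(13,25/7) (16,4) (19,49/4) (19,95/6) (14,20) (13,279/14)]
3. After y ≥ 2: [(13,25/7) (16,4) (19,49/4) (19,95/6) (14,20) (13,279/14)]
4. After y ≤ 5: [(13,5) (13,25/7) (16,4) (180/11,5)]
5. Canonical ring: [(13,25/7) (16,4) (180/11,5) (13,5)]

Clipped polygon: [(13,25/7) (16,4) (180/11,5) (13,5)]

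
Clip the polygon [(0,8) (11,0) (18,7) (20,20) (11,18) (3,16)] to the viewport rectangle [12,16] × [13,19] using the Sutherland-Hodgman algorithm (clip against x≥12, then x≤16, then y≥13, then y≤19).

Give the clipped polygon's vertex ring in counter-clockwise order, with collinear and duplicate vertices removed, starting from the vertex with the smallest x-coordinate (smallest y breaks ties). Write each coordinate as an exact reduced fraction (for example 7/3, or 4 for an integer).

Clipped polygon: [(12,13) (16,13) (16,19) (31/2,19) (12,164/9)]

1. After x ≥ 12: [(12,1) (18,7) (20,20) (12,164/9)]
2. After x ≤ 16: [(12,1) (16,5) (16,172/9) (12,164/9)]
3. After y ≥ 13: [(12,13) (16,13) (16,172/9) (12,164/9)]
4. After y ≤ 19: [(12,13) (16,13) (16,19) (31/2,19) (12,164/9)]
5. Canonical ring: [(12,13) (16,13) (16,19) (31/2,19) (12,164/9)]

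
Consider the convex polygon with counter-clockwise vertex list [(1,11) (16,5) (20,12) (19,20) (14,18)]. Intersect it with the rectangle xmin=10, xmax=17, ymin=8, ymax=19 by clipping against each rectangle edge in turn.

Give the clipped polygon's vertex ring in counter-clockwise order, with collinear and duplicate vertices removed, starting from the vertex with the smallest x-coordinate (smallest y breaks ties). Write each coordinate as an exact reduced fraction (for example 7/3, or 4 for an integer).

Clipped polygon: [(10,8) (17,8) (17,19) (33/2,19) (14,18) (10,206/13)]

1. After x ≥ 10: [(10,206/13) (10,37/5) (16,5) (20,12) (19,20) (14,18)]
2. After x ≤ 17: [(10,206/13) (10,37/5) (16,5) (17,27/4) (17,96/5) (14,18)]
3. After y ≥ 8: [(10,206/13) (10,8) (17,8) (17,96/5) (14,18)]
4. After y ≤ 19: [(10,206/13) (10,8) (17,8) (17,19) (33/2,19) (14,18)]
5. Canonical ring: [(10,8) (17,8) (17,19) (33/2,19) (14,18) (10,206/13)]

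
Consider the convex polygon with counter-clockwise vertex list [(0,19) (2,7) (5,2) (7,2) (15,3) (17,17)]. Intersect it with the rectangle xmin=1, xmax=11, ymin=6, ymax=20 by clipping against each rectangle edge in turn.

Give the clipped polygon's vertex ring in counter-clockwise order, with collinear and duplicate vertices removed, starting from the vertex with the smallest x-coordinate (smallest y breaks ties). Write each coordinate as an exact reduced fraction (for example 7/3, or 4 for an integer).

1. After x ≥ 1: [(1,321/17) (1,13) (2,7) (5,2) (7,2) (15,3) (17,17)]
2. After x ≤ 11: [(11,301/17) (1,321/17) (1,13) (2,7) (5,2) (7,2) (11,5/2)]
3. After y ≥ 6: [(11,6) (11,301/17) (1,321/17) (1,13) (2,7) (13/5,6)]
4. After y ≤ 20: [(11,6) (11,301/17) (1,321/17) (1,13) (2,7) (13/5,6)]
5. Canonical ring: [(1,13) (2,7) (13/5,6) (11,6) (11,301/17) (1,321/17)]

Clipped polygon: [(1,13) (2,7) (13/5,6) (11,6) (11,301/17) (1,321/17)]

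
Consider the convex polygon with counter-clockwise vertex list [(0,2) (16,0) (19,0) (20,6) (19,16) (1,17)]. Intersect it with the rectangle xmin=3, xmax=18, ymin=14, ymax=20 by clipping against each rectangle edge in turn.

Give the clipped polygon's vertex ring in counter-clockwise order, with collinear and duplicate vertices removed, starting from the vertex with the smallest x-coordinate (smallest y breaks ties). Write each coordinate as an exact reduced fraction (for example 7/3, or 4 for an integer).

Clipped polygon: [(3,14) (18,14) (18,289/18) (3,152/9)]

1. After x ≥ 3: [(3,13/8) (16,0) (19,0) (20,6) (19,16) (3,152/9)]
2. After x ≤ 18: [(3,13/8) (16,0) (18,0) (18,289/18) (3,152/9)]
3. After y ≥ 14: [(3,14) (18,14) (18,289/18) (3,152/9)]
4. After y ≤ 20: [(3,14) (18,14) (18,289/18) (3,152/9)]
5. Canonical ring: [(3,14) (18,14) (18,289/18) (3,152/9)]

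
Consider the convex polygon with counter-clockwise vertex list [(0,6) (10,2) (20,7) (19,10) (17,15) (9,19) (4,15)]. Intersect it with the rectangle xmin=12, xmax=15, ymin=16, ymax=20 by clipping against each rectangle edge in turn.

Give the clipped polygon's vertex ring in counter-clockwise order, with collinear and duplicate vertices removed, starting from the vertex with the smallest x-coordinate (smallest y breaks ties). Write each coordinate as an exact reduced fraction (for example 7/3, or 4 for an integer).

1. After x ≥ 12: [(12,3) (20,7) (19,10) (17,15) (12,35/2)]
2. After x ≤ 15: [(12,3) (15,9/2) (15,16) (12,35/2)]
3. After y ≥ 16: [(12,16) (15,16) (15,16) (12,35/2)]
4. After y ≤ 20: [(12,16) (15,16) (15,16) (12,35/2)]
5. Canonical ring: [(12,16) (15,16) (12,35/2)]

Clipped polygon: [(12,16) (15,16) (12,35/2)]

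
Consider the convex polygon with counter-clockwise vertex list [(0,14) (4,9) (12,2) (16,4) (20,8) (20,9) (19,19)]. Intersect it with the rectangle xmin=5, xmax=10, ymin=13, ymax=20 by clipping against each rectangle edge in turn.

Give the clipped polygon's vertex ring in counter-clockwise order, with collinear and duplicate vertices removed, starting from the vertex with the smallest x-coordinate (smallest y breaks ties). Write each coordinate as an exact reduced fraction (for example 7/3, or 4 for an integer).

1. After x ≥ 5: [(5,291/19) (5,65/8) (12,2) (16,4) (20,8) (20,9) (19,19)]
2. After x ≤ 10: [(10,316/19) (5,291/19) (5,65/8) (10,15/4)]
3. After y ≥ 13: [(10,13) (10,316/19) (5,291/19) (5,13)]
4. After y ≤ 20: [(10,13) (10,316/19) (5,291/19) (5,13)]
5. Canonical ring: [(5,13) (10,13) (10,316/19) (5,291/19)]

Clipped polygon: [(5,13) (10,13) (10,316/19) (5,291/19)]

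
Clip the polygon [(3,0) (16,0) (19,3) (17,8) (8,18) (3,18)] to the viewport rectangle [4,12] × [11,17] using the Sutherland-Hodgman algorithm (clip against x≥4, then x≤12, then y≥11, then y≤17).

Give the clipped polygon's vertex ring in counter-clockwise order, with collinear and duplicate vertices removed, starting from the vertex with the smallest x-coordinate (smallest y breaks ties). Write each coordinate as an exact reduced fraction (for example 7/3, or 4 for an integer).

1. After x ≥ 4: [(4,0) (16,0) (19,3) (17,8) (8,18) (4,18)]
2. After x ≤ 12: [(4,0) (12,0) (12,122/9) (8,18) (4,18)]
3. After y ≥ 11: [(4,11) (12,11) (12,122/9) (8,18) (4,18)]
4. After y ≤ 17: [(4,17) (4,11) (12,11) (12,122/9) (89/10,17)]
5. Canonical ring: [(4,11) (12,11) (12,122/9) (89/10,17) (4,17)]

Clipped polygon: [(4,11) (12,11) (12,122/9) (89/10,17) (4,17)]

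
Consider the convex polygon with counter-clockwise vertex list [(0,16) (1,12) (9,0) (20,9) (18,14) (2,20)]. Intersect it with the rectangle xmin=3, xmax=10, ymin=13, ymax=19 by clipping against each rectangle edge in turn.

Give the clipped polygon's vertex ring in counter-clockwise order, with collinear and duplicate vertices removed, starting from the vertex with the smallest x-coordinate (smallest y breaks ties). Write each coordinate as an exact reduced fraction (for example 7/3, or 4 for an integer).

Clipped polygon: [(3,13) (10,13) (10,17) (14/3,19) (3,19)]

1. After x ≥ 3: [(3,9) (9,0) (20,9) (18,14) (3,157/8)]
2. After x ≤ 10: [(3,9) (9,0) (10,9/11) (10,17) (3,157/8)]
3. After y ≥ 13: [(3,13) (10,13) (10,17) (3,157/8)]
4. After y ≤ 19: [(3,19) (3,13) (10,13) (10,17) (14/3,19)]
5. Canonical ring: [(3,13) (10,13) (10,17) (14/3,19) (3,19)]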